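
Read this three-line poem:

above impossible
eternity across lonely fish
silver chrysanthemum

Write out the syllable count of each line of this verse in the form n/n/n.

Line 1: above (2), impossible (4) → 6
Line 2: eternity (4), across (2), lonely (2), fish (1) → 9
Line 3: silver (2), chrysanthemum (4) → 6

6/9/6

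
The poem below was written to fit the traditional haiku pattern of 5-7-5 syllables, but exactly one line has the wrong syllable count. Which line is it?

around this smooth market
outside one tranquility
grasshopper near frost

Line 1

Line 1: "around this smooth market": 2+1+1+2 = 6 (expected 5)
Line 2: "outside one tranquility": 2+1+4 = 7 ✓
Line 3: "grasshopper near frost": 3+1+1 = 5 ✓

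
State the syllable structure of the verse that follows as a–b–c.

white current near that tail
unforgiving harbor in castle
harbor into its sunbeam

Line 1: white (1), current (2), near (1), that (1), tail (1) → 6
Line 2: unforgiving (4), harbor (2), in (1), castle (2) → 9
Line 3: harbor (2), into (2), its (1), sunbeam (2) → 7

6–9–7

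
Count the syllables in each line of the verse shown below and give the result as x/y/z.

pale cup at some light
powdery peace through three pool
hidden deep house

5/7/4

Line 1: pale(1) + cup(1) + at(1) + some(1) + light(1) = 5
Line 2: powdery(3) + peace(1) + through(1) + three(1) + pool(1) = 7
Line 3: hidden(2) + deep(1) + house(1) = 4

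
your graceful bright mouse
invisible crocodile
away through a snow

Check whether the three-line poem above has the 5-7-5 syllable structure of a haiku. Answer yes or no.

Line 1: "your graceful bright mouse": 1+2+1+1 = 5 ✓
Line 2: "invisible crocodile": 4+3 = 7 ✓
Line 3: "away through a snow": 2+1+1+1 = 5 ✓

Yes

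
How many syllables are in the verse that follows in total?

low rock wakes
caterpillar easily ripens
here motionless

16

Line 1: "low rock wakes": 1+1+1 = 3
Line 2: "caterpillar easily ripens": 4+3+2 = 9
Line 3: "here motionless": 1+3 = 4
Total: 3 + 9 + 4 = 16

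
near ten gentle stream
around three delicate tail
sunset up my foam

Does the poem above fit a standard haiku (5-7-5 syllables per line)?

Yes

Line 1: near (1), ten (1), gentle (2), stream (1) → 5 ✓
Line 2: around (2), three (1), delicate (3), tail (1) → 7 ✓
Line 3: sunset (2), up (1), my (1), foam (1) → 5 ✓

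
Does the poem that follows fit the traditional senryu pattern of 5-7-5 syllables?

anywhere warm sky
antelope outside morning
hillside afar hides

Yes

Line 1: anywhere (3), warm (1), sky (1) → 5 ✓
Line 2: antelope (3), outside (2), morning (2) → 7 ✓
Line 3: hillside (2), afar (2), hides (1) → 5 ✓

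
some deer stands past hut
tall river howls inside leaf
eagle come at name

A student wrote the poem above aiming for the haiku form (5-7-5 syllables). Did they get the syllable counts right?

Yes

Line 1: "some deer stands past hut": 1+1+1+1+1 = 5 ✓
Line 2: "tall river howls inside leaf": 1+2+1+2+1 = 7 ✓
Line 3: "eagle come at name": 2+1+1+1 = 5 ✓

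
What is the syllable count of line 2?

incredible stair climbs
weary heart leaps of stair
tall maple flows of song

6

Line 2: weary (2), heart (1), leaps (1), of (1), stair (1) → 6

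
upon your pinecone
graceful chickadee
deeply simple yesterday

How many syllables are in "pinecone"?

"pinecone" has 2 syllables.

2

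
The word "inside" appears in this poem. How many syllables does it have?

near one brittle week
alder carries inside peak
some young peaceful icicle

2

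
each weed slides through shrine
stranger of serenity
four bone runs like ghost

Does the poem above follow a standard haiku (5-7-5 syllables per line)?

Yes

Line 1: "each weed slides through shrine": 1+1+1+1+1 = 5 ✓
Line 2: "stranger of serenity": 2+1+4 = 7 ✓
Line 3: "four bone runs like ghost": 1+1+1+1+1 = 5 ✓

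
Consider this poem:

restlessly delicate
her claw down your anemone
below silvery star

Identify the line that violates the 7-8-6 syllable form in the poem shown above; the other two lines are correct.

Line 1

Line 1: "restlessly delicate": 3+3 = 6 (expected 7)
Line 2: "her claw down your anemone": 1+1+1+1+4 = 8 ✓
Line 3: "below silvery star": 2+3+1 = 6 ✓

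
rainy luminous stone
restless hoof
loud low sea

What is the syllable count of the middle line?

The middle line: restless (2), hoof (1) → 3

3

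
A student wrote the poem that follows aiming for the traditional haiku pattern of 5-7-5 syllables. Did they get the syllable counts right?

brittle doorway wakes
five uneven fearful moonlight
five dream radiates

Line 1: brittle(2) + doorway(2) + wakes(1) = 5 ✓
Line 2: five(1) + uneven(3) + fearful(2) + moonlight(2) = 8 (expected 7)
Line 3: five(1) + dream(1) + radiates(3) = 5 ✓

No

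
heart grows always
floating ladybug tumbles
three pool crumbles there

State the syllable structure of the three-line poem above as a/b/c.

Line 1: "heart grows always": 1+1+2 = 4
Line 2: "floating ladybug tumbles": 2+3+2 = 7
Line 3: "three pool crumbles there": 1+1+2+1 = 5

4/7/5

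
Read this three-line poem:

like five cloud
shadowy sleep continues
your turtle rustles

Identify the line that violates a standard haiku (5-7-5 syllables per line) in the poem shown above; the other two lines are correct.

The first line

Line 1: like(1) + five(1) + cloud(1) = 3 (expected 5)
Line 2: shadowy(3) + sleep(1) + continues(3) = 7 ✓
Line 3: your(1) + turtle(2) + rustles(2) = 5 ✓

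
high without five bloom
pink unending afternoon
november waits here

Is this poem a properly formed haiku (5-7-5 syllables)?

Yes

Line 1: high(1) + without(2) + five(1) + bloom(1) = 5 ✓
Line 2: pink(1) + unending(3) + afternoon(3) = 7 ✓
Line 3: november(3) + waits(1) + here(1) = 5 ✓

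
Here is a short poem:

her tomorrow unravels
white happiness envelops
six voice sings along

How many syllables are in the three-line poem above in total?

Line 1: her (1), tomorrow (3), unravels (3) → 7
Line 2: white (1), happiness (3), envelops (3) → 7
Line 3: six (1), voice (1), sings (1), along (2) → 5
Total: 7 + 7 + 5 = 19

19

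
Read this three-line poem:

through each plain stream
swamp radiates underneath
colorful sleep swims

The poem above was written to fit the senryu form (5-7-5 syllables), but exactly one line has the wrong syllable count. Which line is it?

Line 1

Line 1: "through each plain stream": 1+1+1+1 = 4 (expected 5)
Line 2: "swamp radiates underneath": 1+3+3 = 7 ✓
Line 3: "colorful sleep swims": 3+1+1 = 5 ✓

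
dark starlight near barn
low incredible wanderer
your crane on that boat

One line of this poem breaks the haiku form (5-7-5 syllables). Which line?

Line 2

Line 1: "dark starlight near barn": 1+2+1+1 = 5 ✓
Line 2: "low incredible wanderer": 1+4+3 = 8 (expected 7)
Line 3: "your crane on that boat": 1+1+1+1+1 = 5 ✓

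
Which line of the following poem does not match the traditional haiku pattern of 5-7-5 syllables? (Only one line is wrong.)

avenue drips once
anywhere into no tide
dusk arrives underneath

Line 1: "avenue drips once": 3+1+1 = 5 ✓
Line 2: "anywhere into no tide": 3+2+1+1 = 7 ✓
Line 3: "dusk arrives underneath": 1+2+3 = 6 (expected 5)

Line 3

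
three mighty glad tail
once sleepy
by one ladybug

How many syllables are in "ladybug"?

3

"ladybug" has 3 syllables.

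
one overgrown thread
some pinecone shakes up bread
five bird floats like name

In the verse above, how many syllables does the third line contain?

The third line: five (1), bird (1), floats (1), like (1), name (1) → 5

5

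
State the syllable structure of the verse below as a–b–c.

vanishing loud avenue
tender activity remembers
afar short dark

7–9–4

Line 1: vanishing(3) + loud(1) + avenue(3) = 7
Line 2: tender(2) + activity(4) + remembers(3) = 9
Line 3: afar(2) + short(1) + dark(1) = 4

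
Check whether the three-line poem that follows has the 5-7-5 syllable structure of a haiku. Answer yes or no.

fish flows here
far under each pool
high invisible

No

Line 1: "fish flows here": 1+1+1 = 3 (expected 5)
Line 2: "far under each pool": 1+2+1+1 = 5 (expected 7)
Line 3: "high invisible": 1+4 = 5 ✓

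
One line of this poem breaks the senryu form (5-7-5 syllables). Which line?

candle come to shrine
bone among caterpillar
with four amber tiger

Line 1: candle (2), come (1), to (1), shrine (1) → 5 ✓
Line 2: bone (1), among (2), caterpillar (4) → 7 ✓
Line 3: with (1), four (1), amber (2), tiger (2) → 6 (expected 5)

The third line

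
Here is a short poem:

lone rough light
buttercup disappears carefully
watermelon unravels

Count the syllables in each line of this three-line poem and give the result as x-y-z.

Line 1: lone(1) + rough(1) + light(1) = 3
Line 2: buttercup(3) + disappears(3) + carefully(3) = 9
Line 3: watermelon(4) + unravels(3) = 7

3-9-7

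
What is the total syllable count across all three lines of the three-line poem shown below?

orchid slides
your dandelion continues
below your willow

16

Line 1: orchid (2), slides (1) → 3
Line 2: your (1), dandelion (4), continues (3) → 8
Line 3: below (2), your (1), willow (2) → 5
Total: 3 + 8 + 5 = 16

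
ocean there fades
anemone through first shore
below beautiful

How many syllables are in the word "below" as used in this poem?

"below" has 2 syllables.

2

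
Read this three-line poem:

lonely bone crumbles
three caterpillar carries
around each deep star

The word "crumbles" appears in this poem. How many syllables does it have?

2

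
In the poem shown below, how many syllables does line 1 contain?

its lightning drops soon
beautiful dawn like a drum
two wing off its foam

Line 1: its(1) + lightning(2) + drops(1) + soon(1) = 5

5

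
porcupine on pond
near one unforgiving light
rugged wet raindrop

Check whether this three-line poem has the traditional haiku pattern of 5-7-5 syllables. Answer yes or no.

Yes

Line 1: porcupine(3) + on(1) + pond(1) = 5 ✓
Line 2: near(1) + one(1) + unforgiving(4) + light(1) = 7 ✓
Line 3: rugged(2) + wet(1) + raindrop(2) = 5 ✓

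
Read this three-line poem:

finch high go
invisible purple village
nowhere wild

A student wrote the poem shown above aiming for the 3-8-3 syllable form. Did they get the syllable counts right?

Line 1: "finch high go": 1+1+1 = 3 ✓
Line 2: "invisible purple village": 4+2+2 = 8 ✓
Line 3: "nowhere wild": 2+1 = 3 ✓

Yes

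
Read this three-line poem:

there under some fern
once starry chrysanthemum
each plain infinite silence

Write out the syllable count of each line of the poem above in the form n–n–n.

5–7–7

Line 1: there (1), under (2), some (1), fern (1) → 5
Line 2: once (1), starry (2), chrysanthemum (4) → 7
Line 3: each (1), plain (1), infinite (3), silence (2) → 7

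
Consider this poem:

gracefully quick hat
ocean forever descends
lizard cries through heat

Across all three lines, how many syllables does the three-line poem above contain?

Line 1: gracefully(3) + quick(1) + hat(1) = 5
Line 2: ocean(2) + forever(3) + descends(2) = 7
Line 3: lizard(2) + cries(1) + through(1) + heat(1) = 5
Total: 5 + 7 + 5 = 17

17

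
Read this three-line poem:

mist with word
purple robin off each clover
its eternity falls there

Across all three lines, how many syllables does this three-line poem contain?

Line 1: mist (1), with (1), word (1) → 3
Line 2: purple (2), robin (2), off (1), each (1), clover (2) → 8
Line 3: its (1), eternity (4), falls (1), there (1) → 7
Total: 3 + 8 + 7 = 18

18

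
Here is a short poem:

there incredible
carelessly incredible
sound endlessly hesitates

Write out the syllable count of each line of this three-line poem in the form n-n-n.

5-7-7

Line 1: there(1) + incredible(4) = 5
Line 2: carelessly(3) + incredible(4) = 7
Line 3: sound(1) + endlessly(3) + hesitates(3) = 7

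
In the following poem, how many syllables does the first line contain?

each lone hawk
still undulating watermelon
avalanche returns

3

The first line: each(1) + lone(1) + hawk(1) = 3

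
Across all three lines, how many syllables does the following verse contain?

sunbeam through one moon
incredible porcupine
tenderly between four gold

Line 1: sunbeam(2) + through(1) + one(1) + moon(1) = 5
Line 2: incredible(4) + porcupine(3) = 7
Line 3: tenderly(3) + between(2) + four(1) + gold(1) = 7
Total: 5 + 7 + 7 = 19

19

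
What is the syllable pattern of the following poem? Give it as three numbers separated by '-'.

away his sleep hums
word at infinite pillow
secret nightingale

5-7-5

Line 1: "away his sleep hums": 2+1+1+1 = 5
Line 2: "word at infinite pillow": 1+1+3+2 = 7
Line 3: "secret nightingale": 2+3 = 5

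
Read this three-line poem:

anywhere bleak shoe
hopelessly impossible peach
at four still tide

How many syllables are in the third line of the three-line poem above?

4

The third line: at(1) + four(1) + still(1) + tide(1) = 4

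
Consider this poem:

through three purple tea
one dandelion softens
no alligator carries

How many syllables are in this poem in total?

Line 1: "through three purple tea": 1+1+2+1 = 5
Line 2: "one dandelion softens": 1+4+2 = 7
Line 3: "no alligator carries": 1+4+2 = 7
Total: 5 + 7 + 7 = 19

19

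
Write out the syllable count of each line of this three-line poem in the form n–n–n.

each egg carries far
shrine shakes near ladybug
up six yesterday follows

Line 1: "each egg carries far": 1+1+2+1 = 5
Line 2: "shrine shakes near ladybug": 1+1+1+3 = 6
Line 3: "up six yesterday follows": 1+1+3+2 = 7

5–6–7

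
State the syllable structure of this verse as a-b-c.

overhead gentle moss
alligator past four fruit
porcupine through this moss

6-7-6

Line 1: "overhead gentle moss": 3+2+1 = 6
Line 2: "alligator past four fruit": 4+1+1+1 = 7
Line 3: "porcupine through this moss": 3+1+1+1 = 6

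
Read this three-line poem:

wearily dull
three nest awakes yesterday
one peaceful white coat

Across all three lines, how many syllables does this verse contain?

16

Line 1: wearily(3) + dull(1) = 4
Line 2: three(1) + nest(1) + awakes(2) + yesterday(3) = 7
Line 3: one(1) + peaceful(2) + white(1) + coat(1) = 5
Total: 4 + 7 + 5 = 16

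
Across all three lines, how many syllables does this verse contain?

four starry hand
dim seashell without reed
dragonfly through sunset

Line 1: "four starry hand": 1+2+1 = 4
Line 2: "dim seashell without reed": 1+2+2+1 = 6
Line 3: "dragonfly through sunset": 3+1+2 = 6
Total: 4 + 6 + 6 = 16

16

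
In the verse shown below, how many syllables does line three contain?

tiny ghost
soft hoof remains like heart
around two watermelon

Line three: around (2), two (1), watermelon (4) → 7

7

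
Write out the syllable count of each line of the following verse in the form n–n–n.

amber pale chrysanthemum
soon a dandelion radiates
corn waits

7–9–2

Line 1: "amber pale chrysanthemum": 2+1+4 = 7
Line 2: "soon a dandelion radiates": 1+1+4+3 = 9
Line 3: "corn waits": 1+1 = 2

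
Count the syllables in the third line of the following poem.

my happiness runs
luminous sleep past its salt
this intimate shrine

The third line: this (1), intimate (3), shrine (1) → 5

5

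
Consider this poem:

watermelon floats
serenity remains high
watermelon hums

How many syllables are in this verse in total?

Line 1: watermelon (4), floats (1) → 5
Line 2: serenity (4), remains (2), high (1) → 7
Line 3: watermelon (4), hums (1) → 5
Total: 5 + 7 + 5 = 17

17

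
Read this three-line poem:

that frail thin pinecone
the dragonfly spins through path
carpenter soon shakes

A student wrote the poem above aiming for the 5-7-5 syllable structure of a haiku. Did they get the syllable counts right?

Line 1: that(1) + frail(1) + thin(1) + pinecone(2) = 5 ✓
Line 2: the(1) + dragonfly(3) + spins(1) + through(1) + path(1) = 7 ✓
Line 3: carpenter(3) + soon(1) + shakes(1) = 5 ✓

Yes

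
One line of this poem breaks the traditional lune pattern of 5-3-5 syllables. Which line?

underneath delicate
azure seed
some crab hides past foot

Line 1: "underneath delicate": 3+3 = 6 (expected 5)
Line 2: "azure seed": 2+1 = 3 ✓
Line 3: "some crab hides past foot": 1+1+1+1+1 = 5 ✓

Line 1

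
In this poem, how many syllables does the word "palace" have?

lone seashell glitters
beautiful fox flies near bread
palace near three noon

"palace" has 2 syllables.

2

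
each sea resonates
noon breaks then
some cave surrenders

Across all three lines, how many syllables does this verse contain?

13

Line 1: each(1) + sea(1) + resonates(3) = 5
Line 2: noon(1) + breaks(1) + then(1) = 3
Line 3: some(1) + cave(1) + surrenders(3) = 5
Total: 5 + 3 + 5 = 13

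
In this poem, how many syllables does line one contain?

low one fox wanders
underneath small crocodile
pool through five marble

Line one: "low one fox wanders": 1+1+1+2 = 5

5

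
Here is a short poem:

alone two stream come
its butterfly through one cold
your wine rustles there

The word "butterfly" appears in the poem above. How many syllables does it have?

3

"butterfly" has 3 syllables.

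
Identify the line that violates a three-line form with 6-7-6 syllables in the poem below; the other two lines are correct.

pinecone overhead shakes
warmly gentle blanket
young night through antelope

The second line

Line 1: pinecone (2), overhead (3), shakes (1) → 6 ✓
Line 2: warmly (2), gentle (2), blanket (2) → 6 (expected 7)
Line 3: young (1), night (1), through (1), antelope (3) → 6 ✓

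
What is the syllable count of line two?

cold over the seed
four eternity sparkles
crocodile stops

Line two: four(1) + eternity(4) + sparkles(2) = 7

7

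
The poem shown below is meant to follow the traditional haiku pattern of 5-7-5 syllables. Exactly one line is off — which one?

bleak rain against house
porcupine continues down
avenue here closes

The third line

Line 1: bleak(1) + rain(1) + against(2) + house(1) = 5 ✓
Line 2: porcupine(3) + continues(3) + down(1) = 7 ✓
Line 3: avenue(3) + here(1) + closes(2) = 6 (expected 5)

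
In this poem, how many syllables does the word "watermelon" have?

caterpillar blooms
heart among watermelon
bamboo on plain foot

"watermelon" has 4 syllables.

4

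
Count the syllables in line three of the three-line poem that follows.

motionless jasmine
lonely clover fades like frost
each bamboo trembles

5

Line three: "each bamboo trembles": 1+2+2 = 5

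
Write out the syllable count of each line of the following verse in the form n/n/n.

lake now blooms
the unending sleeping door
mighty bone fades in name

Line 1: lake(1) + now(1) + blooms(1) = 3
Line 2: the(1) + unending(3) + sleeping(2) + door(1) = 7
Line 3: mighty(2) + bone(1) + fades(1) + in(1) + name(1) = 6

3/7/6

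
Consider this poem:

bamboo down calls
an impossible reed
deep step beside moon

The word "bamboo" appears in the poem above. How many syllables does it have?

2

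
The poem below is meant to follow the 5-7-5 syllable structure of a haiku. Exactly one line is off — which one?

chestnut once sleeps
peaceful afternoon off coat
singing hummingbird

Line 1: chestnut(2) + once(1) + sleeps(1) = 4 (expected 5)
Line 2: peaceful(2) + afternoon(3) + off(1) + coat(1) = 7 ✓
Line 3: singing(2) + hummingbird(3) = 5 ✓

The first line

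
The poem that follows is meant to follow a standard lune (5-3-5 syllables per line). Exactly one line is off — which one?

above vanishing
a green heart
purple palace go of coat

The third line

Line 1: "above vanishing": 2+3 = 5 ✓
Line 2: "a green heart": 1+1+1 = 3 ✓
Line 3: "purple palace go of coat": 2+2+1+1+1 = 7 (expected 5)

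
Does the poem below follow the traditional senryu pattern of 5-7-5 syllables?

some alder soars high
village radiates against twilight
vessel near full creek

Line 1: some (1), alder (2), soars (1), high (1) → 5 ✓
Line 2: village (2), radiates (3), against (2), twilight (2) → 9 (expected 7)
Line 3: vessel (2), near (1), full (1), creek (1) → 5 ✓

No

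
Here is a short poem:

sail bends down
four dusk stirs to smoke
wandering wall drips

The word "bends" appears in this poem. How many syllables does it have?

1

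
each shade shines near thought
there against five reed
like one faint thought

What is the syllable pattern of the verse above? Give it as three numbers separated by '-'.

Line 1: each(1) + shade(1) + shines(1) + near(1) + thought(1) = 5
Line 2: there(1) + against(2) + five(1) + reed(1) = 5
Line 3: like(1) + one(1) + faint(1) + thought(1) = 4

5-5-4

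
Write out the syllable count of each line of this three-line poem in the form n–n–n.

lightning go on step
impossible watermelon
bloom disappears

Line 1: lightning (2), go (1), on (1), step (1) → 5
Line 2: impossible (4), watermelon (4) → 8
Line 3: bloom (1), disappears (3) → 4

5–8–4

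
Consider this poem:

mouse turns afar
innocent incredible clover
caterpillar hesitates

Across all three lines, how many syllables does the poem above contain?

20

Line 1: mouse (1), turns (1), afar (2) → 4
Line 2: innocent (3), incredible (4), clover (2) → 9
Line 3: caterpillar (4), hesitates (3) → 7
Total: 4 + 9 + 7 = 20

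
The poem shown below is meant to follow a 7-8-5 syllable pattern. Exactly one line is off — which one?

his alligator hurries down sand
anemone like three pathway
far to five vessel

The first line

Line 1: his (1), alligator (4), hurries (2), down (1), sand (1) → 9 (expected 7)
Line 2: anemone (4), like (1), three (1), pathway (2) → 8 ✓
Line 3: far (1), to (1), five (1), vessel (2) → 5 ✓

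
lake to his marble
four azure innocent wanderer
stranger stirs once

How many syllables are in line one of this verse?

Line one: lake (1), to (1), his (1), marble (2) → 5

5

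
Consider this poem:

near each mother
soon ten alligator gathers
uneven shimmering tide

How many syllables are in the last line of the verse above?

The last line: uneven(3) + shimmering(3) + tide(1) = 7

7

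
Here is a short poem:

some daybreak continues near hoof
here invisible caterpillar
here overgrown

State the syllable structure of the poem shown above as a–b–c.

8–9–4

Line 1: some(1) + daybreak(2) + continues(3) + near(1) + hoof(1) = 8
Line 2: here(1) + invisible(4) + caterpillar(4) = 9
Line 3: here(1) + overgrown(3) = 4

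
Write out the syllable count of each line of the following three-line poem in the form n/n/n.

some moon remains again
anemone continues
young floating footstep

Line 1: some(1) + moon(1) + remains(2) + again(2) = 6
Line 2: anemone(4) + continues(3) = 7
Line 3: young(1) + floating(2) + footstep(2) = 5

6/7/5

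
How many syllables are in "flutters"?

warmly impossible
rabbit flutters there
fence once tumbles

2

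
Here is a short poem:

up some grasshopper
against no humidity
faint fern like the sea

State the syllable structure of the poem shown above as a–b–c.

Line 1: up(1) + some(1) + grasshopper(3) = 5
Line 2: against(2) + no(1) + humidity(4) = 7
Line 3: faint(1) + fern(1) + like(1) + the(1) + sea(1) = 5

5–7–5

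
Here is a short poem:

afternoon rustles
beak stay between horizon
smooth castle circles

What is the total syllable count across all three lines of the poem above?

17

Line 1: afternoon(3) + rustles(2) = 5
Line 2: beak(1) + stay(1) + between(2) + horizon(3) = 7
Line 3: smooth(1) + castle(2) + circles(2) = 5
Total: 5 + 7 + 5 = 17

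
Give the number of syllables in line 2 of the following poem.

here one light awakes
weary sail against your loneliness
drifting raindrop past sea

9

Line 2: weary (2), sail (1), against (2), your (1), loneliness (3) → 9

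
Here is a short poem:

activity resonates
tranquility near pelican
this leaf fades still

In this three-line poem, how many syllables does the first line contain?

7

The first line: "activity resonates": 4+3 = 7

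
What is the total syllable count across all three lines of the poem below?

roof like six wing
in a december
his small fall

12

Line 1: "roof like six wing": 1+1+1+1 = 4
Line 2: "in a december": 1+1+3 = 5
Line 3: "his small fall": 1+1+1 = 3
Total: 4 + 5 + 3 = 12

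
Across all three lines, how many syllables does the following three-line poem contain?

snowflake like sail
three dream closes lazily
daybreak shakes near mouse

Line 1: "snowflake like sail": 2+1+1 = 4
Line 2: "three dream closes lazily": 1+1+2+3 = 7
Line 3: "daybreak shakes near mouse": 2+1+1+1 = 5
Total: 4 + 7 + 5 = 16

16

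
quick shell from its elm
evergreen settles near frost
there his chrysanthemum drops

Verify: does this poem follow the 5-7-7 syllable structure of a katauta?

Yes

Line 1: quick(1) + shell(1) + from(1) + its(1) + elm(1) = 5 ✓
Line 2: evergreen(3) + settles(2) + near(1) + frost(1) = 7 ✓
Line 3: there(1) + his(1) + chrysanthemum(4) + drops(1) = 7 ✓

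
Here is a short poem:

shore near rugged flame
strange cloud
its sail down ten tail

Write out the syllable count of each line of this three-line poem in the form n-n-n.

5-2-5

Line 1: shore (1), near (1), rugged (2), flame (1) → 5
Line 2: strange (1), cloud (1) → 2
Line 3: its (1), sail (1), down (1), ten (1), tail (1) → 5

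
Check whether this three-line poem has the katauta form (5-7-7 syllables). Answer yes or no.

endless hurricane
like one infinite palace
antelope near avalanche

Line 1: endless(2) + hurricane(3) = 5 ✓
Line 2: like(1) + one(1) + infinite(3) + palace(2) = 7 ✓
Line 3: antelope(3) + near(1) + avalanche(3) = 7 ✓

Yes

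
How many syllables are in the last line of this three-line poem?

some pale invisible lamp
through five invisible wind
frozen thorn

3

The last line: frozen(2) + thorn(1) = 3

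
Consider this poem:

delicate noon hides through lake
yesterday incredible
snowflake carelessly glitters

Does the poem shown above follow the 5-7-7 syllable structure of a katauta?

No

Line 1: delicate(3) + noon(1) + hides(1) + through(1) + lake(1) = 7 (expected 5)
Line 2: yesterday(3) + incredible(4) = 7 ✓
Line 3: snowflake(2) + carelessly(3) + glitters(2) = 7 ✓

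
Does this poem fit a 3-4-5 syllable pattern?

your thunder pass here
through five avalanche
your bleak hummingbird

No

Line 1: your(1) + thunder(2) + pass(1) + here(1) = 5 (expected 3)
Line 2: through(1) + five(1) + avalanche(3) = 5 (expected 4)
Line 3: your(1) + bleak(1) + hummingbird(3) = 5 ✓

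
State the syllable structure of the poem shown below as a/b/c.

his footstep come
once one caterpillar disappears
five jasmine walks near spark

Line 1: his(1) + footstep(2) + come(1) = 4
Line 2: once(1) + one(1) + caterpillar(4) + disappears(3) = 9
Line 3: five(1) + jasmine(2) + walks(1) + near(1) + spark(1) = 6

4/9/6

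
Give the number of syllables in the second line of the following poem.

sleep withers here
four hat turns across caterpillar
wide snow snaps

The second line: four(1) + hat(1) + turns(1) + across(2) + caterpillar(4) = 9

9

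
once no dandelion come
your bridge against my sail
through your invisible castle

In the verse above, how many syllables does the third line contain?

8

The third line: "through your invisible castle": 1+1+4+2 = 8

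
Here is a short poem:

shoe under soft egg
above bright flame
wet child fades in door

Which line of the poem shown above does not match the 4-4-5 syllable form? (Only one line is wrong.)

The first line

Line 1: shoe (1), under (2), soft (1), egg (1) → 5 (expected 4)
Line 2: above (2), bright (1), flame (1) → 4 ✓
Line 3: wet (1), child (1), fades (1), in (1), door (1) → 5 ✓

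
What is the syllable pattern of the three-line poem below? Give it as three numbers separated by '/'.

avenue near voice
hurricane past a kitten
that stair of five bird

Line 1: avenue (3), near (1), voice (1) → 5
Line 2: hurricane (3), past (1), a (1), kitten (2) → 7
Line 3: that (1), stair (1), of (1), five (1), bird (1) → 5

5/7/5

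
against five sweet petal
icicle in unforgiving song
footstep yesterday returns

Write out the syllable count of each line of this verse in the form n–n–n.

6–9–7

Line 1: against (2), five (1), sweet (1), petal (2) → 6
Line 2: icicle (3), in (1), unforgiving (4), song (1) → 9
Line 3: footstep (2), yesterday (3), returns (2) → 7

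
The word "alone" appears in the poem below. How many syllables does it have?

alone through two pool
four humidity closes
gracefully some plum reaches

"alone" has 2 syllables.

2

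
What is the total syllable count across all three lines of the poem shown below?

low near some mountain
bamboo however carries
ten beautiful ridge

Line 1: low (1), near (1), some (1), mountain (2) → 5
Line 2: bamboo (2), however (3), carries (2) → 7
Line 3: ten (1), beautiful (3), ridge (1) → 5
Total: 5 + 7 + 5 = 17

17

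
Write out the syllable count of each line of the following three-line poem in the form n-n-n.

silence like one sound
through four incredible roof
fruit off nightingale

5-7-5

Line 1: silence(2) + like(1) + one(1) + sound(1) = 5
Line 2: through(1) + four(1) + incredible(4) + roof(1) = 7
Line 3: fruit(1) + off(1) + nightingale(3) = 5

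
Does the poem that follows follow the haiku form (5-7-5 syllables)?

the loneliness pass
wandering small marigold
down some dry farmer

Yes

Line 1: the (1), loneliness (3), pass (1) → 5 ✓
Line 2: wandering (3), small (1), marigold (3) → 7 ✓
Line 3: down (1), some (1), dry (1), farmer (2) → 5 ✓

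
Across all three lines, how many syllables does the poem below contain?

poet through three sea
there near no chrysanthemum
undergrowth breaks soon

17

Line 1: poet (2), through (1), three (1), sea (1) → 5
Line 2: there (1), near (1), no (1), chrysanthemum (4) → 7
Line 3: undergrowth (3), breaks (1), soon (1) → 5
Total: 5 + 7 + 5 = 17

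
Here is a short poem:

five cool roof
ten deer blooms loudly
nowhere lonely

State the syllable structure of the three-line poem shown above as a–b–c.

3–5–4

Line 1: five (1), cool (1), roof (1) → 3
Line 2: ten (1), deer (1), blooms (1), loudly (2) → 5
Line 3: nowhere (2), lonely (2) → 4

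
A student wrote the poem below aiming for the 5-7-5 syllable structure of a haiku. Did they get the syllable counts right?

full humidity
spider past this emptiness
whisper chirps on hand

Line 1: "full humidity": 1+4 = 5 ✓
Line 2: "spider past this emptiness": 2+1+1+3 = 7 ✓
Line 3: "whisper chirps on hand": 2+1+1+1 = 5 ✓

Yes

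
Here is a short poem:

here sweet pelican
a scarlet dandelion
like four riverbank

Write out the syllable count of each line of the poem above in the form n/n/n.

Line 1: "here sweet pelican": 1+1+3 = 5
Line 2: "a scarlet dandelion": 1+2+4 = 7
Line 3: "like four riverbank": 1+1+3 = 5

5/7/5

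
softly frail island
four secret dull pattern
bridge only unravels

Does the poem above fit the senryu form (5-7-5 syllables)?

Line 1: "softly frail island": 2+1+2 = 5 ✓
Line 2: "four secret dull pattern": 1+2+1+2 = 6 (expected 7)
Line 3: "bridge only unravels": 1+2+3 = 6 (expected 5)

No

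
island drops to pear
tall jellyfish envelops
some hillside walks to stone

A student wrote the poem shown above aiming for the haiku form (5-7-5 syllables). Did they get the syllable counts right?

No

Line 1: island(2) + drops(1) + to(1) + pear(1) = 5 ✓
Line 2: tall(1) + jellyfish(3) + envelops(3) = 7 ✓
Line 3: some(1) + hillside(2) + walks(1) + to(1) + stone(1) = 6 (expected 5)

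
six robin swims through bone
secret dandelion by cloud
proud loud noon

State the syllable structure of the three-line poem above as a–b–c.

6–8–3

Line 1: six(1) + robin(2) + swims(1) + through(1) + bone(1) = 6
Line 2: secret(2) + dandelion(4) + by(1) + cloud(1) = 8
Line 3: proud(1) + loud(1) + noon(1) = 3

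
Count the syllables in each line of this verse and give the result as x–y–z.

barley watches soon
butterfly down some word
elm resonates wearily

Line 1: barley (2), watches (2), soon (1) → 5
Line 2: butterfly (3), down (1), some (1), word (1) → 6
Line 3: elm (1), resonates (3), wearily (3) → 7

5–6–7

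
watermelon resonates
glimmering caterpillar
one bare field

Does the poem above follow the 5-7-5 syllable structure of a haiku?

No

Line 1: "watermelon resonates": 4+3 = 7 (expected 5)
Line 2: "glimmering caterpillar": 3+4 = 7 ✓
Line 3: "one bare field": 1+1+1 = 3 (expected 5)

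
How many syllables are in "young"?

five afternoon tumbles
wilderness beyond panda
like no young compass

1

"young" has 1 syllable.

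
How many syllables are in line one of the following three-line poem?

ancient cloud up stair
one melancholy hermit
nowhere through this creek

Line one: ancient (2), cloud (1), up (1), stair (1) → 5

5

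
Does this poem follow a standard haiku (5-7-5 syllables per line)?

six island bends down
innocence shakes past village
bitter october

Yes

Line 1: "six island bends down": 1+2+1+1 = 5 ✓
Line 2: "innocence shakes past village": 3+1+1+2 = 7 ✓
Line 3: "bitter october": 2+3 = 5 ✓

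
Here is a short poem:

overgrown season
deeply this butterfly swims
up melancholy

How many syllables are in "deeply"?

2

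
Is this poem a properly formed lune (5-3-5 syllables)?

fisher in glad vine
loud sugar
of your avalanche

Line 1: fisher (2), in (1), glad (1), vine (1) → 5 ✓
Line 2: loud (1), sugar (2) → 3 ✓
Line 3: of (1), your (1), avalanche (3) → 5 ✓

Yes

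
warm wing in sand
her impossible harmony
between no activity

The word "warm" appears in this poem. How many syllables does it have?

"warm" has 1 syllable.

1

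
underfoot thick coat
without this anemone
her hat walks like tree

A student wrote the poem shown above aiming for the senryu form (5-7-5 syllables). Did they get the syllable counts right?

Yes

Line 1: underfoot (3), thick (1), coat (1) → 5 ✓
Line 2: without (2), this (1), anemone (4) → 7 ✓
Line 3: her (1), hat (1), walks (1), like (1), tree (1) → 5 ✓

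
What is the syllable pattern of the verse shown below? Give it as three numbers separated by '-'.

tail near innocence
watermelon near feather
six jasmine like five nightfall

Line 1: "tail near innocence": 1+1+3 = 5
Line 2: "watermelon near feather": 4+1+2 = 7
Line 3: "six jasmine like five nightfall": 1+2+1+1+2 = 7

5-7-7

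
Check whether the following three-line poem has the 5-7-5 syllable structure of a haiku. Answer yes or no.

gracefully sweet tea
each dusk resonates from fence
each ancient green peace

Line 1: gracefully (3), sweet (1), tea (1) → 5 ✓
Line 2: each (1), dusk (1), resonates (3), from (1), fence (1) → 7 ✓
Line 3: each (1), ancient (2), green (1), peace (1) → 5 ✓

Yes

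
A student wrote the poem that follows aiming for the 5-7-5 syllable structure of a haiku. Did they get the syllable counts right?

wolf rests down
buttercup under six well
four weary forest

Line 1: "wolf rests down": 1+1+1 = 3 (expected 5)
Line 2: "buttercup under six well": 3+2+1+1 = 7 ✓
Line 3: "four weary forest": 1+2+2 = 5 ✓

No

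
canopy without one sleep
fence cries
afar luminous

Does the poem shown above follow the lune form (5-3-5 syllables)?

Line 1: canopy (3), without (2), one (1), sleep (1) → 7 (expected 5)
Line 2: fence (1), cries (1) → 2 (expected 3)
Line 3: afar (2), luminous (3) → 5 ✓

No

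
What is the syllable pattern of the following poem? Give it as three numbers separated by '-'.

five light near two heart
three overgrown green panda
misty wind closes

Line 1: "five light near two heart": 1+1+1+1+1 = 5
Line 2: "three overgrown green panda": 1+3+1+2 = 7
Line 3: "misty wind closes": 2+1+2 = 5

5-7-5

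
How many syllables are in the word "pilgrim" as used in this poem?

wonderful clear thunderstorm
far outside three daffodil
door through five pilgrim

2

"pilgrim" has 2 syllables.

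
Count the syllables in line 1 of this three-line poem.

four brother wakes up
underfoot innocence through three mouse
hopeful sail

Line 1: "four brother wakes up": 1+2+1+1 = 5

5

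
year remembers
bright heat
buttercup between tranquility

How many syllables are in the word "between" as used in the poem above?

2

"between" has 2 syllables.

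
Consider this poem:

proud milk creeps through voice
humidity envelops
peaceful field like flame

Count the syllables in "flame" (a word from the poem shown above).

1

"flame" has 1 syllable.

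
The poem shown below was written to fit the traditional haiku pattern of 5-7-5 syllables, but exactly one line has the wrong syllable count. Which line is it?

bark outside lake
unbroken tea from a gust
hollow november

Line 1

Line 1: bark(1) + outside(2) + lake(1) = 4 (expected 5)
Line 2: unbroken(3) + tea(1) + from(1) + a(1) + gust(1) = 7 ✓
Line 3: hollow(2) + november(3) = 5 ✓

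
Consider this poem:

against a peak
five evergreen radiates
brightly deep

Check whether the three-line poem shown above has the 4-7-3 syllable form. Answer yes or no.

Line 1: against(2) + a(1) + peak(1) = 4 ✓
Line 2: five(1) + evergreen(3) + radiates(3) = 7 ✓
Line 3: brightly(2) + deep(1) = 3 ✓

Yes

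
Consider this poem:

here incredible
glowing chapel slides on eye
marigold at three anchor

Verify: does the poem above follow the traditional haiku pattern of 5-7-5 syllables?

No

Line 1: here (1), incredible (4) → 5 ✓
Line 2: glowing (2), chapel (2), slides (1), on (1), eye (1) → 7 ✓
Line 3: marigold (3), at (1), three (1), anchor (2) → 7 (expected 5)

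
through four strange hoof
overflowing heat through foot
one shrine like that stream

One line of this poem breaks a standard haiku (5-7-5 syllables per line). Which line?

Line 1: through (1), four (1), strange (1), hoof (1) → 4 (expected 5)
Line 2: overflowing (4), heat (1), through (1), foot (1) → 7 ✓
Line 3: one (1), shrine (1), like (1), that (1), stream (1) → 5 ✓

The first line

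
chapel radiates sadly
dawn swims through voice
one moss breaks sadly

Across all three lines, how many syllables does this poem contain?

Line 1: chapel(2) + radiates(3) + sadly(2) = 7
Line 2: dawn(1) + swims(1) + through(1) + voice(1) = 4
Line 3: one(1) + moss(1) + breaks(1) + sadly(2) = 5
Total: 7 + 4 + 5 = 16

16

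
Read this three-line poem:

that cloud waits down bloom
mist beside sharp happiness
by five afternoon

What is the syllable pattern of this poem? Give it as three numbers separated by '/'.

Line 1: "that cloud waits down bloom": 1+1+1+1+1 = 5
Line 2: "mist beside sharp happiness": 1+2+1+3 = 7
Line 3: "by five afternoon": 1+1+3 = 5

5/7/5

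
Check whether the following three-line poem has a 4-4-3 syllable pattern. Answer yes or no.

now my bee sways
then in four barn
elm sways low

Yes

Line 1: now(1) + my(1) + bee(1) + sways(1) = 4 ✓
Line 2: then(1) + in(1) + four(1) + barn(1) = 4 ✓
Line 3: elm(1) + sways(1) + low(1) = 3 ✓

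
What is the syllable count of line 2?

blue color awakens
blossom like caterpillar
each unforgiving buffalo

7

Line 2: blossom (2), like (1), caterpillar (4) → 7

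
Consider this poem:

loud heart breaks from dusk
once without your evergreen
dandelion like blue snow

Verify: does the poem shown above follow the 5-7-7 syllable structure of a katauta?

Yes

Line 1: "loud heart breaks from dusk": 1+1+1+1+1 = 5 ✓
Line 2: "once without your evergreen": 1+2+1+3 = 7 ✓
Line 3: "dandelion like blue snow": 4+1+1+1 = 7 ✓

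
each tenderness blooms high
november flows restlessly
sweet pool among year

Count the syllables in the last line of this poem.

5

The last line: sweet(1) + pool(1) + among(2) + year(1) = 5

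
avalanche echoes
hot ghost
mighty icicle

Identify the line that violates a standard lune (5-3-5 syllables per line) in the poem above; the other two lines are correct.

Line 1: avalanche(3) + echoes(2) = 5 ✓
Line 2: hot(1) + ghost(1) = 2 (expected 3)
Line 3: mighty(2) + icicle(3) = 5 ✓

Line 2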